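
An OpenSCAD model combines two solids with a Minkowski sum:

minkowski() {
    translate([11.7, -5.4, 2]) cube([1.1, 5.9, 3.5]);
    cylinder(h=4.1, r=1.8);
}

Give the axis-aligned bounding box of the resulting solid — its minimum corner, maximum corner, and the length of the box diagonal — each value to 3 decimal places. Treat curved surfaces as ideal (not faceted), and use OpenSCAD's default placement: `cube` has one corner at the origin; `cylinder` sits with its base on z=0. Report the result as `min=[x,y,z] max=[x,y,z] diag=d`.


A = translate([11.7, -5.4, 2]) cube([1.1, 5.9, 3.5]) → bbox [11.7,-5.4,2] .. [12.8,0.5,5.5]
B = cylinder(h=4.1, r=1.8) → bbox [-1.8,-1.8,0] .. [1.8,1.8,4.1]
lo = A.lo+B.lo = [11.7-1.8, -5.4-1.8, 2+0] = [9.900,-7.200,2.000]
hi = A.hi+B.hi = [12.8+1.8, 0.5+1.8, 5.5+4.1] = [14.600,2.300,9.600]
diag = √(4.7²+9.5²+7.6²) = √170.1 = 13.042

min=[9.900,-7.200,2.000] max=[14.600,2.300,9.600] diag=13.042


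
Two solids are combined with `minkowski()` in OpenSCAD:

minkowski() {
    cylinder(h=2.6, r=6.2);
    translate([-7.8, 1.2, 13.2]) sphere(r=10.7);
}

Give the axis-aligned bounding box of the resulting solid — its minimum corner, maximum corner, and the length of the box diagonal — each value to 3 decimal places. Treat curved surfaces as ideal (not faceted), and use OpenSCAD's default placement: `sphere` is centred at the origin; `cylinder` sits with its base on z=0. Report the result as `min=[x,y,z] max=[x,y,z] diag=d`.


A = translate([-7.8, 1.2, 13.2]) sphere(r=10.7) → bbox [-18.5,-9.5,2.5] .. [2.9,11.9,23.9]
B = cylinder(h=2.6, r=6.2) → bbox [-6.2,-6.2,0] .. [6.2,6.2,2.6]
lo = A.lo+B.lo = [-18.5-6.2, -9.5-6.2, 2.5+0] = [-24.700,-15.700,2.500]
hi = A.hi+B.hi = [2.9+6.2, 11.9+6.2, 23.9+2.6] = [9.100,18.100,26.500]
diag = √(33.8²+33.8²+24²) = √2860.88 = 53.487

min=[-24.700,-15.700,2.500] max=[9.100,18.100,26.500] diag=53.487


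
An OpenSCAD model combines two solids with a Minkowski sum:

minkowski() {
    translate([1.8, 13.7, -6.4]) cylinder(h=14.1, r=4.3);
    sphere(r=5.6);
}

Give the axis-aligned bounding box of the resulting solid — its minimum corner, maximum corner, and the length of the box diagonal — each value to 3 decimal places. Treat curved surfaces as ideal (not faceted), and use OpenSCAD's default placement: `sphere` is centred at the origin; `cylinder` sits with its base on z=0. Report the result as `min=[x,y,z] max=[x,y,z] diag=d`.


A = translate([1.8, 13.7, -6.4]) cylinder(h=14.1, r=4.3) → bbox [-2.5,9.4,-6.4] .. [6.1,18,7.7]
B = sphere(r=5.6) → bbox [-5.6,-5.6,-5.6] .. [5.6,5.6,5.6]
lo = A.lo+B.lo = [-2.5-5.6, 9.4-5.6, -6.4-5.6] = [-8.100,3.800,-12.000]
hi = A.hi+B.hi = [6.1+5.6, 18+5.6, 7.7+5.6] = [11.700,23.600,13.300]
diag = √(19.8²+19.8²+25.3²) = √1424.17 = 37.738

min=[-8.100,3.800,-12.000] max=[11.700,23.600,13.300] diag=37.738


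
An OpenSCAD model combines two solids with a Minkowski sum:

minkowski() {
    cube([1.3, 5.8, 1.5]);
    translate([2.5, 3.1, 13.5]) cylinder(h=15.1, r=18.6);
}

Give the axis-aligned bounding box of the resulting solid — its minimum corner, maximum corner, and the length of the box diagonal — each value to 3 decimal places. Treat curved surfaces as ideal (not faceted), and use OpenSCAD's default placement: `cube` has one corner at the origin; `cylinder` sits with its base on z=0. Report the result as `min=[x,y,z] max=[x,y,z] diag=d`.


A = translate([2.5, 3.1, 13.5]) cylinder(h=15.1, r=18.6) → bbox [-16.1,-15.5,13.5] .. [21.1,21.7,28.6]
B = cube([1.3, 5.8, 1.5]) → bbox [0,0,0] .. [1.3,5.8,1.5]
lo = A.lo+B.lo = [-16.1+0, -15.5+0, 13.5+0] = [-16.100,-15.500,13.500]
hi = A.hi+B.hi = [21.1+1.3, 21.7+5.8, 28.6+1.5] = [22.400,27.500,30.100]
diag = √(38.5²+43²+16.6²) = √3606.81 = 60.057

min=[-16.100,-15.500,13.500] max=[22.400,27.500,30.100] diag=60.057


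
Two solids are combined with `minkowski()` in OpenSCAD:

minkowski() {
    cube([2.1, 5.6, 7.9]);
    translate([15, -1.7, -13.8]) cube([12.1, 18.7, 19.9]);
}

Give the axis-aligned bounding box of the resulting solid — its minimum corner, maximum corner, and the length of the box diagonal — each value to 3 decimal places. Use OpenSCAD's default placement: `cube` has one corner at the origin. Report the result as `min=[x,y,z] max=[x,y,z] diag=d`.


min=[15.000,-1.700,-13.800] max=[29.200,22.600,14.000] diag=39.560

A = translate([15, -1.7, -13.8]) cube([12.1, 18.7, 19.9]) → bbox [15,-1.7,-13.8] .. [27.1,17,6.1]
B = cube([2.1, 5.6, 7.9]) → bbox [0,0,0] .. [2.1,5.6,7.9]
lo = A.lo+B.lo = [15+0, -1.7+0, -13.8+0] = [15.000,-1.700,-13.800]
hi = A.hi+B.hi = [27.1+2.1, 17+5.6, 6.1+7.9] = [29.200,22.600,14.000]
diag = √(14.2²+24.3²+27.8²) = √1564.97 = 39.560


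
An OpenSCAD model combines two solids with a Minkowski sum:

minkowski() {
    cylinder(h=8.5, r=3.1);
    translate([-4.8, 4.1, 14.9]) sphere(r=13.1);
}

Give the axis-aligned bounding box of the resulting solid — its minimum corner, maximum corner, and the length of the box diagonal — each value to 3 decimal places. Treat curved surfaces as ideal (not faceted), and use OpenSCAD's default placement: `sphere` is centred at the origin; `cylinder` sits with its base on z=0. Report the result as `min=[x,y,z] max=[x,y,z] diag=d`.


min=[-21.000,-12.100,1.800] max=[11.400,20.300,36.500] diag=57.477

A = translate([-4.8, 4.1, 14.9]) sphere(r=13.1) → bbox [-17.9,-9,1.8] .. [8.3,17.2,28]
B = cylinder(h=8.5, r=3.1) → bbox [-3.1,-3.1,0] .. [3.1,3.1,8.5]
lo = A.lo+B.lo = [-17.9-3.1, -9-3.1, 1.8+0] = [-21.000,-12.100,1.800]
hi = A.hi+B.hi = [8.3+3.1, 17.2+3.1, 28+8.5] = [11.400,20.300,36.500]
diag = √(32.4²+32.4²+34.7²) = √3303.61 = 57.477


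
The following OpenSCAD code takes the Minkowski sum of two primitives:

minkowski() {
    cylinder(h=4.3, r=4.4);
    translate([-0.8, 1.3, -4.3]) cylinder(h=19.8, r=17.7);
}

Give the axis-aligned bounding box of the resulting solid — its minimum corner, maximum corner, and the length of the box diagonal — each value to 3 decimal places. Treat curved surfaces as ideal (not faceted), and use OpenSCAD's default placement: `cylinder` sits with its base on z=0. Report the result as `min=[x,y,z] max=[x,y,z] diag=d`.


A = translate([-0.8, 1.3, -4.3]) cylinder(h=19.8, r=17.7) → bbox [-18.5,-16.4,-4.3] .. [16.9,19,15.5]
B = cylinder(h=4.3, r=4.4) → bbox [-4.4,-4.4,0] .. [4.4,4.4,4.3]
lo = A.lo+B.lo = [-18.5-4.4, -16.4-4.4, -4.3+0] = [-22.900,-20.800,-4.300]
hi = A.hi+B.hi = [16.9+4.4, 19+4.4, 15.5+4.3] = [21.300,23.400,19.800]
diag = √(44.2²+44.2²+24.1²) = √4488.09 = 66.993

min=[-22.900,-20.800,-4.300] max=[21.300,23.400,19.800] diag=66.993


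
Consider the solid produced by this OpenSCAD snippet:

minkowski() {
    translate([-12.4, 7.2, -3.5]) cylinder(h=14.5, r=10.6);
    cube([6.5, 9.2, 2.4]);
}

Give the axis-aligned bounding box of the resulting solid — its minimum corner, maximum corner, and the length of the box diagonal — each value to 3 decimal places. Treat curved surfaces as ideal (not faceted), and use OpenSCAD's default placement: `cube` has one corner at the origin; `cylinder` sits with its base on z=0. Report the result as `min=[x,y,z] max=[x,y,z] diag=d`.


min=[-23.000,-3.400,-3.500] max=[4.700,27.000,13.400] diag=44.464

A = translate([-12.4, 7.2, -3.5]) cylinder(h=14.5, r=10.6) → bbox [-23,-3.4,-3.5] .. [-1.8,17.8,11]
B = cube([6.5, 9.2, 2.4]) → bbox [0,0,0] .. [6.5,9.2,2.4]
lo = A.lo+B.lo = [-23+0, -3.4+0, -3.5+0] = [-23.000,-3.400,-3.500]
hi = A.hi+B.hi = [-1.8+6.5, 17.8+9.2, 11+2.4] = [4.700,27.000,13.400]
diag = √(27.7²+30.4²+16.9²) = √1977.06 = 44.464


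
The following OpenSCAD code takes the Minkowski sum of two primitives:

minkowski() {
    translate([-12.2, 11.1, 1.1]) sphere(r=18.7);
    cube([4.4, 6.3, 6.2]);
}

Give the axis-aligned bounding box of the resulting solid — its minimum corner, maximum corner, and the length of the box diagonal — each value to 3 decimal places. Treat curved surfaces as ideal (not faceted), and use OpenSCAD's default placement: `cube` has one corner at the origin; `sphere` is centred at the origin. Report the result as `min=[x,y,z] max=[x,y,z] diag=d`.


A = translate([-12.2, 11.1, 1.1]) sphere(r=18.7) → bbox [-30.9,-7.6,-17.6] .. [6.5,29.8,19.8]
B = cube([4.4, 6.3, 6.2]) → bbox [0,0,0] .. [4.4,6.3,6.2]
lo = A.lo+B.lo = [-30.9+0, -7.6+0, -17.6+0] = [-30.900,-7.600,-17.600]
hi = A.hi+B.hi = [6.5+4.4, 29.8+6.3, 19.8+6.2] = [10.900,36.100,26.000]
diag = √(41.8²+43.7²+43.6²) = √5557.89 = 74.551

min=[-30.900,-7.600,-17.600] max=[10.900,36.100,26.000] diag=74.551


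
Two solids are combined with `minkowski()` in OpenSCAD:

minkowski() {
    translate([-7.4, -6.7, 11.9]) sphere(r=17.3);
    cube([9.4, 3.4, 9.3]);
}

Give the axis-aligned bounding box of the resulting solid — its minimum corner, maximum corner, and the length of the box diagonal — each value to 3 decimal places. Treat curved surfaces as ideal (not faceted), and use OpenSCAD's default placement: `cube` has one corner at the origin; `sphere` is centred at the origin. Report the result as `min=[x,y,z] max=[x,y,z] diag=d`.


A = translate([-7.4, -6.7, 11.9]) sphere(r=17.3) → bbox [-24.7,-24,-5.4] .. [9.9,10.6,29.2]
B = cube([9.4, 3.4, 9.3]) → bbox [0,0,0] .. [9.4,3.4,9.3]
lo = A.lo+B.lo = [-24.7+0, -24+0, -5.4+0] = [-24.700,-24.000,-5.400]
hi = A.hi+B.hi = [9.9+9.4, 10.6+3.4, 29.2+9.3] = [19.300,14.000,38.500]
diag = √(44²+38²+43.9²) = √5307.21 = 72.851

min=[-24.700,-24.000,-5.400] max=[19.300,14.000,38.500] diag=72.851


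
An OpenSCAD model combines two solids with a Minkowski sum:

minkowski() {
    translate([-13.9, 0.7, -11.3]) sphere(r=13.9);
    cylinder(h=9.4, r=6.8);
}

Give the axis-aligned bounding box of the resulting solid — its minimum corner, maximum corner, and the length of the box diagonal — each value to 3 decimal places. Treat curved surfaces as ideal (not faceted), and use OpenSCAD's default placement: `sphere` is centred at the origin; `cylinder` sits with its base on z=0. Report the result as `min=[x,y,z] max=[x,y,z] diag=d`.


A = translate([-13.9, 0.7, -11.3]) sphere(r=13.9) → bbox [-27.8,-13.2,-25.2] .. [0,14.6,2.6]
B = cylinder(h=9.4, r=6.8) → bbox [-6.8,-6.8,0] .. [6.8,6.8,9.4]
lo = A.lo+B.lo = [-27.8-6.8, -13.2-6.8, -25.2+0] = [-34.600,-20.000,-25.200]
hi = A.hi+B.hi = [0+6.8, 14.6+6.8, 2.6+9.4] = [6.800,21.400,12.000]
diag = √(41.4²+41.4²+37.2²) = √4811.76 = 69.367

min=[-34.600,-20.000,-25.200] max=[6.800,21.400,12.000] diag=69.367


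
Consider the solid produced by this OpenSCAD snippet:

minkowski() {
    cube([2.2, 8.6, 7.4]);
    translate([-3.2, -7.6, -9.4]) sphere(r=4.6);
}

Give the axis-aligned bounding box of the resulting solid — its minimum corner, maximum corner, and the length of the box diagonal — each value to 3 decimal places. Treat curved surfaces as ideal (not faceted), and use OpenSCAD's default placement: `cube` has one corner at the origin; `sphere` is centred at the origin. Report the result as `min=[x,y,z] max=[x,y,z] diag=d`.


min=[-7.800,-12.200,-14.000] max=[3.600,5.600,2.600] diag=26.877

A = translate([-3.2, -7.6, -9.4]) sphere(r=4.6) → bbox [-7.8,-12.2,-14] .. [1.4,-3,-4.8]
B = cube([2.2, 8.6, 7.4]) → bbox [0,0,0] .. [2.2,8.6,7.4]
lo = A.lo+B.lo = [-7.8+0, -12.2+0, -14+0] = [-7.800,-12.200,-14.000]
hi = A.hi+B.hi = [1.4+2.2, -3+8.6, -4.8+7.4] = [3.600,5.600,2.600]
diag = √(11.4²+17.8²+16.6²) = √722.36 = 26.877


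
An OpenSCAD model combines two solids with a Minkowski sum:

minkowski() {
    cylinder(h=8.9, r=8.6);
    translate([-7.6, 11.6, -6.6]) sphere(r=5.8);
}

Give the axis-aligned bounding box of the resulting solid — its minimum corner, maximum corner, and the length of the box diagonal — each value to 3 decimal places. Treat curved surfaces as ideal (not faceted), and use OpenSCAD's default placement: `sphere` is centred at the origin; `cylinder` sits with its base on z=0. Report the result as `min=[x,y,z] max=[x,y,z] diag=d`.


min=[-22.000,-2.800,-12.400] max=[6.800,26.000,8.100] diag=45.597

A = translate([-7.6, 11.6, -6.6]) sphere(r=5.8) → bbox [-13.4,5.8,-12.4] .. [-1.8,17.4,-0.8]
B = cylinder(h=8.9, r=8.6) → bbox [-8.6,-8.6,0] .. [8.6,8.6,8.9]
lo = A.lo+B.lo = [-13.4-8.6, 5.8-8.6, -12.4+0] = [-22.000,-2.800,-12.400]
hi = A.hi+B.hi = [-1.8+8.6, 17.4+8.6, -0.8+8.9] = [6.800,26.000,8.100]
diag = √(28.8²+28.8²+20.5²) = √2079.13 = 45.597


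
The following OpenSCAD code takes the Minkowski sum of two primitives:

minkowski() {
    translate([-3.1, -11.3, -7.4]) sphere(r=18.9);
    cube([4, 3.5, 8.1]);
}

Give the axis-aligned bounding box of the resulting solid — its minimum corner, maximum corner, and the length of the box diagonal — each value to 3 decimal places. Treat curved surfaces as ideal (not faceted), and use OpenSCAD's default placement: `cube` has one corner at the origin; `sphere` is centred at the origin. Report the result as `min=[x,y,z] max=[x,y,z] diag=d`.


A = translate([-3.1, -11.3, -7.4]) sphere(r=18.9) → bbox [-22,-30.2,-26.3] .. [15.8,7.6,11.5]
B = cube([4, 3.5, 8.1]) → bbox [0,0,0] .. [4,3.5,8.1]
lo = A.lo+B.lo = [-22+0, -30.2+0, -26.3+0] = [-22.000,-30.200,-26.300]
hi = A.hi+B.hi = [15.8+4, 7.6+3.5, 11.5+8.1] = [19.800,11.100,19.600]
diag = √(41.8²+41.3²+45.9²) = √5559.74 = 74.564

min=[-22.000,-30.200,-26.300] max=[19.800,11.100,19.600] diag=74.564


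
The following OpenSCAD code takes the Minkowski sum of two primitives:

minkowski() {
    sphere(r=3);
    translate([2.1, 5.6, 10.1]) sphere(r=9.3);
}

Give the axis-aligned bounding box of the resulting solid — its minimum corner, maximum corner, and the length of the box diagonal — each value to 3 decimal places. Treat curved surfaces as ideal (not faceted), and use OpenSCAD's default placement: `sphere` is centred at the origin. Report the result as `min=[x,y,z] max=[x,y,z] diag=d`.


min=[-10.200,-6.700,-2.200] max=[14.400,17.900,22.400] diag=42.608

A = translate([2.1, 5.6, 10.1]) sphere(r=9.3) → bbox [-7.2,-3.7,0.8] .. [11.4,14.9,19.4]
B = sphere(r=3) → bbox [-3,-3,-3] .. [3,3,3]
lo = A.lo+B.lo = [-7.2-3, -3.7-3, 0.8-3] = [-10.200,-6.700,-2.200]
hi = A.hi+B.hi = [11.4+3, 14.9+3, 19.4+3] = [14.400,17.900,22.400]
diag = √(24.6²+24.6²+24.6²) = √1815.48 = 42.608


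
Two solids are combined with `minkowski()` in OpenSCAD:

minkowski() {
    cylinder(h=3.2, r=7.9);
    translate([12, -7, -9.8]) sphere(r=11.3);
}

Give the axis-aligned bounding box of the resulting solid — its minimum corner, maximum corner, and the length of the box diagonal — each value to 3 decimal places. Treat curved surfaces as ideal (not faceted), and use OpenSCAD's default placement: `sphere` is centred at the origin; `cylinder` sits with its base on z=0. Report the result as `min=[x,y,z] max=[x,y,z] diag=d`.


A = translate([12, -7, -9.8]) sphere(r=11.3) → bbox [0.7,-18.3,-21.1] .. [23.3,4.3,1.5]
B = cylinder(h=3.2, r=7.9) → bbox [-7.9,-7.9,0] .. [7.9,7.9,3.2]
lo = A.lo+B.lo = [0.7-7.9, -18.3-7.9, -21.1+0] = [-7.200,-26.200,-21.100]
hi = A.hi+B.hi = [23.3+7.9, 4.3+7.9, 1.5+3.2] = [31.200,12.200,4.700]
diag = √(38.4²+38.4²+25.8²) = √3614.76 = 60.123

min=[-7.200,-26.200,-21.100] max=[31.200,12.200,4.700] diag=60.123


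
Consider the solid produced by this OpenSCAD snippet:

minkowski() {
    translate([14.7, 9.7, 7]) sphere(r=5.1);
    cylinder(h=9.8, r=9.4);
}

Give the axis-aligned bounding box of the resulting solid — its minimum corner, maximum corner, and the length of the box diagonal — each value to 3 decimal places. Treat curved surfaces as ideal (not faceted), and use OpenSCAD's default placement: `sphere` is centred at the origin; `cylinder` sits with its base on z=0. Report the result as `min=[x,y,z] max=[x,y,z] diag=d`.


min=[0.200,-4.800,1.900] max=[29.200,24.200,21.900] diag=45.629

A = translate([14.7, 9.7, 7]) sphere(r=5.1) → bbox [9.6,4.6,1.9] .. [19.8,14.8,12.1]
B = cylinder(h=9.8, r=9.4) → bbox [-9.4,-9.4,0] .. [9.4,9.4,9.8]
lo = A.lo+B.lo = [9.6-9.4, 4.6-9.4, 1.9+0] = [0.200,-4.800,1.900]
hi = A.hi+B.hi = [19.8+9.4, 14.8+9.4, 12.1+9.8] = [29.200,24.200,21.900]
diag = √(29²+29²+20²) = √2082 = 45.629


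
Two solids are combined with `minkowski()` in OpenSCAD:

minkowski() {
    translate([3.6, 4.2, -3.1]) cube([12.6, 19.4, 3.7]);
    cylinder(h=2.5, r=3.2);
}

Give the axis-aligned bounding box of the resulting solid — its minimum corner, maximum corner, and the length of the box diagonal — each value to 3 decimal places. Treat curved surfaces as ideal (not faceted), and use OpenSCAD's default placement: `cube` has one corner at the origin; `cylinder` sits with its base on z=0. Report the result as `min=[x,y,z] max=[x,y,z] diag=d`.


A = translate([3.6, 4.2, -3.1]) cube([12.6, 19.4, 3.7]) → bbox [3.6,4.2,-3.1] .. [16.2,23.6,0.6]
B = cylinder(h=2.5, r=3.2) → bbox [-3.2,-3.2,0] .. [3.2,3.2,2.5]
lo = A.lo+B.lo = [3.6-3.2, 4.2-3.2, -3.1+0] = [0.400,1.000,-3.100]
hi = A.hi+B.hi = [16.2+3.2, 23.6+3.2, 0.6+2.5] = [19.400,26.800,3.100]
diag = √(19²+25.8²+6.2²) = √1065.08 = 32.636

min=[0.400,1.000,-3.100] max=[19.400,26.800,3.100] diag=32.636


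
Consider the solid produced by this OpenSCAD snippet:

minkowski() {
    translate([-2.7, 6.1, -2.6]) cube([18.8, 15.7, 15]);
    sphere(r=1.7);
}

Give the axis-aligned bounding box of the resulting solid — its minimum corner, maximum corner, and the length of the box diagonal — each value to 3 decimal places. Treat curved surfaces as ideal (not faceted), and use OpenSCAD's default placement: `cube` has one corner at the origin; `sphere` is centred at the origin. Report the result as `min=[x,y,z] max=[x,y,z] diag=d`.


A = translate([-2.7, 6.1, -2.6]) cube([18.8, 15.7, 15]) → bbox [-2.7,6.1,-2.6] .. [16.1,21.8,12.4]
B = sphere(r=1.7) → bbox [-1.7,-1.7,-1.7] .. [1.7,1.7,1.7]
lo = A.lo+B.lo = [-2.7-1.7, 6.1-1.7, -2.6-1.7] = [-4.400,4.400,-4.300]
hi = A.hi+B.hi = [16.1+1.7, 21.8+1.7, 12.4+1.7] = [17.800,23.500,14.100]
diag = √(22.2²+19.1²+18.4²) = √1196.21 = 34.586

min=[-4.400,4.400,-4.300] max=[17.800,23.500,14.100] diag=34.586


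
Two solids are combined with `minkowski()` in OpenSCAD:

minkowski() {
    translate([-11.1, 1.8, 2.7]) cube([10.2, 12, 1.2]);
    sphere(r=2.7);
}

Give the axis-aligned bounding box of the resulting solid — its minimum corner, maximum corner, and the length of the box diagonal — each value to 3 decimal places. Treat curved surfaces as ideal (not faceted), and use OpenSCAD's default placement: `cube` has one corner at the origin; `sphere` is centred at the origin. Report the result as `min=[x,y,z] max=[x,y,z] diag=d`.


min=[-13.800,-0.900,0.000] max=[1.800,16.500,6.600] diag=24.283

A = translate([-11.1, 1.8, 2.7]) cube([10.2, 12, 1.2]) → bbox [-11.1,1.8,2.7] .. [-0.9,13.8,3.9]
B = sphere(r=2.7) → bbox [-2.7,-2.7,-2.7] .. [2.7,2.7,2.7]
lo = A.lo+B.lo = [-11.1-2.7, 1.8-2.7, 2.7-2.7] = [-13.800,-0.900,0.000]
hi = A.hi+B.hi = [-0.9+2.7, 13.8+2.7, 3.9+2.7] = [1.800,16.500,6.600]
diag = √(15.6²+17.4²+6.6²) = √589.68 = 24.283


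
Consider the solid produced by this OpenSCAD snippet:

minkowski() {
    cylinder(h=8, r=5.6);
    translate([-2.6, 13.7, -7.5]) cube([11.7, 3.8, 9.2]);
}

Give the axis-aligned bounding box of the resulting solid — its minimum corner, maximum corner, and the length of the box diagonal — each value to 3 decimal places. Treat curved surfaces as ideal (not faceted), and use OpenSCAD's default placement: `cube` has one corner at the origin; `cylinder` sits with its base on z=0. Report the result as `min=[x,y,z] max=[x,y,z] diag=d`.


min=[-8.200,8.100,-7.500] max=[14.700,23.100,9.700] diag=32.330

A = translate([-2.6, 13.7, -7.5]) cube([11.7, 3.8, 9.2]) → bbox [-2.6,13.7,-7.5] .. [9.1,17.5,1.7]
B = cylinder(h=8, r=5.6) → bbox [-5.6,-5.6,0] .. [5.6,5.6,8]
lo = A.lo+B.lo = [-2.6-5.6, 13.7-5.6, -7.5+0] = [-8.200,8.100,-7.500]
hi = A.hi+B.hi = [9.1+5.6, 17.5+5.6, 1.7+8] = [14.700,23.100,9.700]
diag = √(22.9²+15²+17.2²) = √1045.25 = 32.330


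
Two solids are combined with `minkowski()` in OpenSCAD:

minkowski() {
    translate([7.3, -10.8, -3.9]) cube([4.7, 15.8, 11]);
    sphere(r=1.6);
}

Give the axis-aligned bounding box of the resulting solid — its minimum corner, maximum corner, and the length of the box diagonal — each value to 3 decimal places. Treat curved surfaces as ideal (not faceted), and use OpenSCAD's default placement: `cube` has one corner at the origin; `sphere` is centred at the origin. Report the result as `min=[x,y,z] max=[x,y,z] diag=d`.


A = translate([7.3, -10.8, -3.9]) cube([4.7, 15.8, 11]) → bbox [7.3,-10.8,-3.9] .. [12,5,7.1]
B = sphere(r=1.6) → bbox [-1.6,-1.6,-1.6] .. [1.6,1.6,1.6]
lo = A.lo+B.lo = [7.3-1.6, -10.8-1.6, -3.9-1.6] = [5.700,-12.400,-5.500]
hi = A.hi+B.hi = [12+1.6, 5+1.6, 7.1+1.6] = [13.600,6.600,8.700]
diag = √(7.9²+19²+14.2²) = √625.05 = 25.001

min=[5.700,-12.400,-5.500] max=[13.600,6.600,8.700] diag=25.001


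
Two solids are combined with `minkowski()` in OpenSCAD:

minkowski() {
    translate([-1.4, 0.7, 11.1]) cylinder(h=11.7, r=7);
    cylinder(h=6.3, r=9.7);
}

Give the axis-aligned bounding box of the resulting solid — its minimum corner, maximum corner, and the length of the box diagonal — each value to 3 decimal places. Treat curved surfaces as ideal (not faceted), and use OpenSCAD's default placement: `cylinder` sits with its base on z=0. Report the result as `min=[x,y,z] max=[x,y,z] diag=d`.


A = translate([-1.4, 0.7, 11.1]) cylinder(h=11.7, r=7) → bbox [-8.4,-6.3,11.1] .. [5.6,7.7,22.8]
B = cylinder(h=6.3, r=9.7) → bbox [-9.7,-9.7,0] .. [9.7,9.7,6.3]
lo = A.lo+B.lo = [-8.4-9.7, -6.3-9.7, 11.1+0] = [-18.100,-16.000,11.100]
hi = A.hi+B.hi = [5.6+9.7, 7.7+9.7, 22.8+6.3] = [15.300,17.400,29.100]
diag = √(33.4²+33.4²+18²) = √2555.12 = 50.548

min=[-18.100,-16.000,11.100] max=[15.300,17.400,29.100] diag=50.548


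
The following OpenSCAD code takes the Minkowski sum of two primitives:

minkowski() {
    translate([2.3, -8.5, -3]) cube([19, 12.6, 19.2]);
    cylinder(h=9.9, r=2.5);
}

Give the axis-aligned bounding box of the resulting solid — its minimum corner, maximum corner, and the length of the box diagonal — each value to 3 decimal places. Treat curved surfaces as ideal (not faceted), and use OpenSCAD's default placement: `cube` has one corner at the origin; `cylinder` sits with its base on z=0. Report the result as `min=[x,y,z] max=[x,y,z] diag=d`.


min=[-0.200,-11.000,-3.000] max=[23.800,6.600,26.100] diag=41.624

A = translate([2.3, -8.5, -3]) cube([19, 12.6, 19.2]) → bbox [2.3,-8.5,-3] .. [21.3,4.1,16.2]
B = cylinder(h=9.9, r=2.5) → bbox [-2.5,-2.5,0] .. [2.5,2.5,9.9]
lo = A.lo+B.lo = [2.3-2.5, -8.5-2.5, -3+0] = [-0.200,-11.000,-3.000]
hi = A.hi+B.hi = [21.3+2.5, 4.1+2.5, 16.2+9.9] = [23.800,6.600,26.100]
diag = √(24²+17.6²+29.1²) = √1732.57 = 41.624


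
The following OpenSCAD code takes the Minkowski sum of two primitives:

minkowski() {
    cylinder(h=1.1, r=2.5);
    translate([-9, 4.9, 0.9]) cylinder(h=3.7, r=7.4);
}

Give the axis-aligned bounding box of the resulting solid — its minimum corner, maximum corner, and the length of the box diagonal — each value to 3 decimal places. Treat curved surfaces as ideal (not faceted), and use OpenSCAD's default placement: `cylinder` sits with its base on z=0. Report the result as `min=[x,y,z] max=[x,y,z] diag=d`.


min=[-18.900,-5.000,0.900] max=[0.900,14.800,5.700] diag=28.410

A = translate([-9, 4.9, 0.9]) cylinder(h=3.7, r=7.4) → bbox [-16.4,-2.5,0.9] .. [-1.6,12.3,4.6]
B = cylinder(h=1.1, r=2.5) → bbox [-2.5,-2.5,0] .. [2.5,2.5,1.1]
lo = A.lo+B.lo = [-16.4-2.5, -2.5-2.5, 0.9+0] = [-18.900,-5.000,0.900]
hi = A.hi+B.hi = [-1.6+2.5, 12.3+2.5, 4.6+1.1] = [0.900,14.800,5.700]
diag = √(19.8²+19.8²+4.8²) = √807.12 = 28.410


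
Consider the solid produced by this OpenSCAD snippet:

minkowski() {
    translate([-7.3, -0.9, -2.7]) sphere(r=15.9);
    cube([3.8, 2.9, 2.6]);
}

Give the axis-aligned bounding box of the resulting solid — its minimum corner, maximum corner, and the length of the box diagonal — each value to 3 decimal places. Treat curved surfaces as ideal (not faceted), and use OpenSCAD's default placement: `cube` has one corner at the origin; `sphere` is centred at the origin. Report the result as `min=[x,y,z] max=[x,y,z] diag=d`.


min=[-23.200,-16.800,-18.600] max=[12.400,17.900,15.800] diag=60.455

A = translate([-7.3, -0.9, -2.7]) sphere(r=15.9) → bbox [-23.2,-16.8,-18.6] .. [8.6,15,13.2]
B = cube([3.8, 2.9, 2.6]) → bbox [0,0,0] .. [3.8,2.9,2.6]
lo = A.lo+B.lo = [-23.2+0, -16.8+0, -18.6+0] = [-23.200,-16.800,-18.600]
hi = A.hi+B.hi = [8.6+3.8, 15+2.9, 13.2+2.6] = [12.400,17.900,15.800]
diag = √(35.6²+34.7²+34.4²) = √3654.81 = 60.455


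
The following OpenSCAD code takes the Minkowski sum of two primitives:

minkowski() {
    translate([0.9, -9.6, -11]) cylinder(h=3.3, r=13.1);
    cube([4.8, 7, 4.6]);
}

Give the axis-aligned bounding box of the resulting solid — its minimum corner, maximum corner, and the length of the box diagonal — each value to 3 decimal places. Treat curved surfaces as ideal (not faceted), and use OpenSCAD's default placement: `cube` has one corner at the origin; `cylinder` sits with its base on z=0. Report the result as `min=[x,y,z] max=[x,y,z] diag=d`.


A = translate([0.9, -9.6, -11]) cylinder(h=3.3, r=13.1) → bbox [-12.2,-22.7,-11] .. [14,3.5,-7.7]
B = cube([4.8, 7, 4.6]) → bbox [0,0,0] .. [4.8,7,4.6]
lo = A.lo+B.lo = [-12.2+0, -22.7+0, -11+0] = [-12.200,-22.700,-11.000]
hi = A.hi+B.hi = [14+4.8, 3.5+7, -7.7+4.6] = [18.800,10.500,-3.100]
diag = √(31²+33.2²+7.9²) = √2125.65 = 46.105

min=[-12.200,-22.700,-11.000] max=[18.800,10.500,-3.100] diag=46.105


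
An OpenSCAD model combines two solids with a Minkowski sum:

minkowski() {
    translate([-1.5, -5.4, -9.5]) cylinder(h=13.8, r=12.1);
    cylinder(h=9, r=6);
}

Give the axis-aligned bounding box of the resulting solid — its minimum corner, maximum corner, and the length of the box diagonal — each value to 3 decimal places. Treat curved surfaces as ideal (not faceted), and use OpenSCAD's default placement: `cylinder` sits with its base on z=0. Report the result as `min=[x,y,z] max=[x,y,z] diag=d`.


min=[-19.600,-23.500,-9.500] max=[16.600,12.700,13.300] diag=56.042

A = translate([-1.5, -5.4, -9.5]) cylinder(h=13.8, r=12.1) → bbox [-13.6,-17.5,-9.5] .. [10.6,6.7,4.3]
B = cylinder(h=9, r=6) → bbox [-6,-6,0] .. [6,6,9]
lo = A.lo+B.lo = [-13.6-6, -17.5-6, -9.5+0] = [-19.600,-23.500,-9.500]
hi = A.hi+B.hi = [10.6+6, 6.7+6, 4.3+9] = [16.600,12.700,13.300]
diag = √(36.2²+36.2²+22.8²) = √3140.72 = 56.042


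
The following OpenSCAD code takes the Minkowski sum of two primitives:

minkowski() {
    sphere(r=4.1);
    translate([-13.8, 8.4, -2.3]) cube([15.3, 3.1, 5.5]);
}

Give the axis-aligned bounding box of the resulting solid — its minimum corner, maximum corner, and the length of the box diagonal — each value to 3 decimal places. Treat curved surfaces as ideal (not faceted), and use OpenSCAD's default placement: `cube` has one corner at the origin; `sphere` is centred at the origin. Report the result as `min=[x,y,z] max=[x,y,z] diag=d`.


min=[-17.900,4.300,-6.400] max=[5.600,15.600,7.300] diag=29.456

A = translate([-13.8, 8.4, -2.3]) cube([15.3, 3.1, 5.5]) → bbox [-13.8,8.4,-2.3] .. [1.5,11.5,3.2]
B = sphere(r=4.1) → bbox [-4.1,-4.1,-4.1] .. [4.1,4.1,4.1]
lo = A.lo+B.lo = [-13.8-4.1, 8.4-4.1, -2.3-4.1] = [-17.900,4.300,-6.400]
hi = A.hi+B.hi = [1.5+4.1, 11.5+4.1, 3.2+4.1] = [5.600,15.600,7.300]
diag = √(23.5²+11.3²+13.7²) = √867.63 = 29.456


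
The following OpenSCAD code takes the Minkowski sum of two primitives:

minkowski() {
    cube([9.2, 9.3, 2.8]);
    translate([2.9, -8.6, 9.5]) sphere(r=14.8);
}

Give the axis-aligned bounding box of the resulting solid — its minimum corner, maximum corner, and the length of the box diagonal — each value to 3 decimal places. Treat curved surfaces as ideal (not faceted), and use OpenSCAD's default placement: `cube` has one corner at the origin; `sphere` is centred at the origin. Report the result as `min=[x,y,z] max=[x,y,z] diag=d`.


min=[-11.900,-23.400,-5.300] max=[26.900,15.500,27.100] diag=63.784

A = translate([2.9, -8.6, 9.5]) sphere(r=14.8) → bbox [-11.9,-23.4,-5.3] .. [17.7,6.2,24.3]
B = cube([9.2, 9.3, 2.8]) → bbox [0,0,0] .. [9.2,9.3,2.8]
lo = A.lo+B.lo = [-11.9+0, -23.4+0, -5.3+0] = [-11.900,-23.400,-5.300]
hi = A.hi+B.hi = [17.7+9.2, 6.2+9.3, 24.3+2.8] = [26.900,15.500,27.100]
diag = √(38.8²+38.9²+32.4²) = √4068.41 = 63.784


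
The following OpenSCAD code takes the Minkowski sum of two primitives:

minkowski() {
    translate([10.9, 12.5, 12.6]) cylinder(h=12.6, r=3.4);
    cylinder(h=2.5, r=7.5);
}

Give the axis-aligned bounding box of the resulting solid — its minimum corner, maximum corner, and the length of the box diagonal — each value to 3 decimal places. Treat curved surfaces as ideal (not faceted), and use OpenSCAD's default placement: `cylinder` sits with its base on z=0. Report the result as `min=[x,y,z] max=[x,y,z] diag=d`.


min=[0.000,1.600,12.600] max=[21.800,23.400,27.700] diag=34.329

A = translate([10.9, 12.5, 12.6]) cylinder(h=12.6, r=3.4) → bbox [7.5,9.1,12.6] .. [14.3,15.9,25.2]
B = cylinder(h=2.5, r=7.5) → bbox [-7.5,-7.5,0] .. [7.5,7.5,2.5]
lo = A.lo+B.lo = [7.5-7.5, 9.1-7.5, 12.6+0] = [0.000,1.600,12.600]
hi = A.hi+B.hi = [14.3+7.5, 15.9+7.5, 25.2+2.5] = [21.800,23.400,27.700]
diag = √(21.8²+21.8²+15.1²) = √1178.49 = 34.329


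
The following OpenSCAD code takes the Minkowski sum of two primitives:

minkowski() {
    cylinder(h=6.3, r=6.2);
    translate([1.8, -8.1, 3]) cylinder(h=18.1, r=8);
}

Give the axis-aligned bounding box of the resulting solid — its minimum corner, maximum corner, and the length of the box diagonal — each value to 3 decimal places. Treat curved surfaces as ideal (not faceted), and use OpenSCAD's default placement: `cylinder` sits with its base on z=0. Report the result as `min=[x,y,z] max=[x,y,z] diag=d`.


min=[-12.400,-22.300,3.000] max=[16.000,6.100,27.400] diag=46.994

A = translate([1.8, -8.1, 3]) cylinder(h=18.1, r=8) → bbox [-6.2,-16.1,3] .. [9.8,-0.1,21.1]
B = cylinder(h=6.3, r=6.2) → bbox [-6.2,-6.2,0] .. [6.2,6.2,6.3]
lo = A.lo+B.lo = [-6.2-6.2, -16.1-6.2, 3+0] = [-12.400,-22.300,3.000]
hi = A.hi+B.hi = [9.8+6.2, -0.1+6.2, 21.1+6.3] = [16.000,6.100,27.400]
diag = √(28.4²+28.4²+24.4²) = √2208.48 = 46.994


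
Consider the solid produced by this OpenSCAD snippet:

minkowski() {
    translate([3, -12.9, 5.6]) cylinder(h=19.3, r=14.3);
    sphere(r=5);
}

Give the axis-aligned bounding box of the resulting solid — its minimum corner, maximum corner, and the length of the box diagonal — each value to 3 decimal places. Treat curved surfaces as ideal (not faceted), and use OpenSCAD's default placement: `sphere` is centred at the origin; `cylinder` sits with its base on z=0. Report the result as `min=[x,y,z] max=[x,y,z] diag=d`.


min=[-16.300,-32.200,0.600] max=[22.300,6.400,29.900] diag=61.955

A = translate([3, -12.9, 5.6]) cylinder(h=19.3, r=14.3) → bbox [-11.3,-27.2,5.6] .. [17.3,1.4,24.9]
B = sphere(r=5) → bbox [-5,-5,-5] .. [5,5,5]
lo = A.lo+B.lo = [-11.3-5, -27.2-5, 5.6-5] = [-16.300,-32.200,0.600]
hi = A.hi+B.hi = [17.3+5, 1.4+5, 24.9+5] = [22.300,6.400,29.900]
diag = √(38.6²+38.6²+29.3²) = √3838.41 = 61.955


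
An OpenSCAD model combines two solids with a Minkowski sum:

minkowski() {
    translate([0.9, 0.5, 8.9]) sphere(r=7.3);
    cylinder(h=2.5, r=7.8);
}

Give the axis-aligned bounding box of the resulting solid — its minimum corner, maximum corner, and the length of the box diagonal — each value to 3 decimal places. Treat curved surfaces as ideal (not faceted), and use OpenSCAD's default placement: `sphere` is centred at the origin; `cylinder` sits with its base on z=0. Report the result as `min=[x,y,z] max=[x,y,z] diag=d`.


A = translate([0.9, 0.5, 8.9]) sphere(r=7.3) → bbox [-6.4,-6.8,1.6] .. [8.2,7.8,16.2]
B = cylinder(h=2.5, r=7.8) → bbox [-7.8,-7.8,0] .. [7.8,7.8,2.5]
lo = A.lo+B.lo = [-6.4-7.8, -6.8-7.8, 1.6+0] = [-14.200,-14.600,1.600]
hi = A.hi+B.hi = [8.2+7.8, 7.8+7.8, 16.2+2.5] = [16.000,15.600,18.700]
diag = √(30.2²+30.2²+17.1²) = √2116.49 = 46.005

min=[-14.200,-14.600,1.600] max=[16.000,15.600,18.700] diag=46.005


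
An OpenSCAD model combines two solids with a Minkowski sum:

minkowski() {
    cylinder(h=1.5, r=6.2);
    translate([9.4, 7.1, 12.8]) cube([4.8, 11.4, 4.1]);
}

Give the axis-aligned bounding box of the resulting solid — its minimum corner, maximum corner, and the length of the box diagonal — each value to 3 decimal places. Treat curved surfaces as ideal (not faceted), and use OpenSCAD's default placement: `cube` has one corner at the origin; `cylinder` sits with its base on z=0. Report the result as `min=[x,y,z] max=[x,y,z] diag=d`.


A = translate([9.4, 7.1, 12.8]) cube([4.8, 11.4, 4.1]) → bbox [9.4,7.1,12.8] .. [14.2,18.5,16.9]
B = cylinder(h=1.5, r=6.2) → bbox [-6.2,-6.2,0] .. [6.2,6.2,1.5]
lo = A.lo+B.lo = [9.4-6.2, 7.1-6.2, 12.8+0] = [3.200,0.900,12.800]
hi = A.hi+B.hi = [14.2+6.2, 18.5+6.2, 16.9+1.5] = [20.400,24.700,18.400]
diag = √(17.2²+23.8²+5.6²) = √893.64 = 29.894

min=[3.200,0.900,12.800] max=[20.400,24.700,18.400] diag=29.894


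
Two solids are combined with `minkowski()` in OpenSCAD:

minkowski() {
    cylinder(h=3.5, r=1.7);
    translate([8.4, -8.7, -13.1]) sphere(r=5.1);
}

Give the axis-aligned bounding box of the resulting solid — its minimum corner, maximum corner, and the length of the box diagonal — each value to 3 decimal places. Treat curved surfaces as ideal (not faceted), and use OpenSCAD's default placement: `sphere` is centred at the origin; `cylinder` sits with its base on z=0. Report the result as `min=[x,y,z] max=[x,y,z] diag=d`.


A = translate([8.4, -8.7, -13.1]) sphere(r=5.1) → bbox [3.3,-13.8,-18.2] .. [13.5,-3.6,-8]
B = cylinder(h=3.5, r=1.7) → bbox [-1.7,-1.7,0] .. [1.7,1.7,3.5]
lo = A.lo+B.lo = [3.3-1.7, -13.8-1.7, -18.2+0] = [1.600,-15.500,-18.200]
hi = A.hi+B.hi = [13.5+1.7, -3.6+1.7, -8+3.5] = [15.200,-1.900,-4.500]
diag = √(13.6²+13.6²+13.7²) = √557.61 = 23.614

min=[1.600,-15.500,-18.200] max=[15.200,-1.900,-4.500] diag=23.614


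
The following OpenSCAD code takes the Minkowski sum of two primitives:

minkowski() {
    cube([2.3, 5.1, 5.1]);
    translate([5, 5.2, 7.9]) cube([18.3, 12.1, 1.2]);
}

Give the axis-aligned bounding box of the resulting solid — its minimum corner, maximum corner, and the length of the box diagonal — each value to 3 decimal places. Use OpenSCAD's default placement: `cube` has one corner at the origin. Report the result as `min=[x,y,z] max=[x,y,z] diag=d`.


A = translate([5, 5.2, 7.9]) cube([18.3, 12.1, 1.2]) → bbox [5,5.2,7.9] .. [23.3,17.3,9.1]
B = cube([2.3, 5.1, 5.1]) → bbox [0,0,0] .. [2.3,5.1,5.1]
lo = A.lo+B.lo = [5+0, 5.2+0, 7.9+0] = [5.000,5.200,7.900]
hi = A.hi+B.hi = [23.3+2.3, 17.3+5.1, 9.1+5.1] = [25.600,22.400,14.200]
diag = √(20.6²+17.2²+6.3²) = √759.89 = 27.566

min=[5.000,5.200,7.900] max=[25.600,22.400,14.200] diag=27.566


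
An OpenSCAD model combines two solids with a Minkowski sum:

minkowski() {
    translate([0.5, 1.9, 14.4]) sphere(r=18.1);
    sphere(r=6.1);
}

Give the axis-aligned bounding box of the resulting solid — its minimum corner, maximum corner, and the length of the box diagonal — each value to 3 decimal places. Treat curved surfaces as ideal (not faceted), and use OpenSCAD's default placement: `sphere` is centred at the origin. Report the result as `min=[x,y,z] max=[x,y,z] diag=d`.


A = translate([0.5, 1.9, 14.4]) sphere(r=18.1) → bbox [-17.6,-16.2,-3.7] .. [18.6,20,32.5]
B = sphere(r=6.1) → bbox [-6.1,-6.1,-6.1] .. [6.1,6.1,6.1]
lo = A.lo+B.lo = [-17.6-6.1, -16.2-6.1, -3.7-6.1] = [-23.700,-22.300,-9.800]
hi = A.hi+B.hi = [18.6+6.1, 20+6.1, 32.5+6.1] = [24.700,26.100,38.600]
diag = √(48.4²+48.4²+48.4²) = √7027.68 = 83.831

min=[-23.700,-22.300,-9.800] max=[24.700,26.100,38.600] diag=83.831


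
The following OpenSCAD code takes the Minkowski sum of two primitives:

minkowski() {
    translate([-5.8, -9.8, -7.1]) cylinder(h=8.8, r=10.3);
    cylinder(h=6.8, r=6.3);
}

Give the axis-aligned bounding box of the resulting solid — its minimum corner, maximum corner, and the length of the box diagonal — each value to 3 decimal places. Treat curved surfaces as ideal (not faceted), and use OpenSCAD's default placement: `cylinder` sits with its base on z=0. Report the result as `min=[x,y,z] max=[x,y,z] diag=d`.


min=[-22.400,-26.400,-7.100] max=[10.800,6.800,8.500] diag=49.476

A = translate([-5.8, -9.8, -7.1]) cylinder(h=8.8, r=10.3) → bbox [-16.1,-20.1,-7.1] .. [4.5,0.5,1.7]
B = cylinder(h=6.8, r=6.3) → bbox [-6.3,-6.3,0] .. [6.3,6.3,6.8]
lo = A.lo+B.lo = [-16.1-6.3, -20.1-6.3, -7.1+0] = [-22.400,-26.400,-7.100]
hi = A.hi+B.hi = [4.5+6.3, 0.5+6.3, 1.7+6.8] = [10.800,6.800,8.500]
diag = √(33.2²+33.2²+15.6²) = √2447.84 = 49.476


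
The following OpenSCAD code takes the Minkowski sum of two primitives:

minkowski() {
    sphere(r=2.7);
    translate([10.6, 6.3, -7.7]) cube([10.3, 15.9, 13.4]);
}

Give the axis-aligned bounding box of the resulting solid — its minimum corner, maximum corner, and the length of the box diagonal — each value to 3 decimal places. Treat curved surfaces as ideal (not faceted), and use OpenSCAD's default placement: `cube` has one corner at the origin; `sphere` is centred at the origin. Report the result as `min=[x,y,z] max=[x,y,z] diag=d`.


A = translate([10.6, 6.3, -7.7]) cube([10.3, 15.9, 13.4]) → bbox [10.6,6.3,-7.7] .. [20.9,22.2,5.7]
B = sphere(r=2.7) → bbox [-2.7,-2.7,-2.7] .. [2.7,2.7,2.7]
lo = A.lo+B.lo = [10.6-2.7, 6.3-2.7, -7.7-2.7] = [7.900,3.600,-10.400]
hi = A.hi+B.hi = [20.9+2.7, 22.2+2.7, 5.7+2.7] = [23.600,24.900,8.400]
diag = √(15.7²+21.3²+18.8²) = √1053.62 = 32.460

min=[7.900,3.600,-10.400] max=[23.600,24.900,8.400] diag=32.460


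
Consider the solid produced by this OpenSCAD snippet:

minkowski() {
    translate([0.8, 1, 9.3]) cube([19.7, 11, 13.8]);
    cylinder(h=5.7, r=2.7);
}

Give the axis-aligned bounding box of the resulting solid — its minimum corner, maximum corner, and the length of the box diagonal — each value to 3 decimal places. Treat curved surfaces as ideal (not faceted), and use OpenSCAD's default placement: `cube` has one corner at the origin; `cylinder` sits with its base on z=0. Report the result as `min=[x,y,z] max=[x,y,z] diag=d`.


A = translate([0.8, 1, 9.3]) cube([19.7, 11, 13.8]) → bbox [0.8,1,9.3] .. [20.5,12,23.1]
B = cylinder(h=5.7, r=2.7) → bbox [-2.7,-2.7,0] .. [2.7,2.7,5.7]
lo = A.lo+B.lo = [0.8-2.7, 1-2.7, 9.3+0] = [-1.900,-1.700,9.300]
hi = A.hi+B.hi = [20.5+2.7, 12+2.7, 23.1+5.7] = [23.200,14.700,28.800]
diag = √(25.1²+16.4²+19.5²) = √1279.22 = 35.766

min=[-1.900,-1.700,9.300] max=[23.200,14.700,28.800] diag=35.766


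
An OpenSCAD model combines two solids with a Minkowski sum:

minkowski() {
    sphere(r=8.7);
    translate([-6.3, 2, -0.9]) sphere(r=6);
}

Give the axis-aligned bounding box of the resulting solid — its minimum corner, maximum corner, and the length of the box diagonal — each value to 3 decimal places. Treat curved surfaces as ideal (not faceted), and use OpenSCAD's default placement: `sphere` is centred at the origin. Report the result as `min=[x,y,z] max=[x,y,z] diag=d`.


min=[-21.000,-12.700,-15.600] max=[8.400,16.700,13.800] diag=50.922

A = translate([-6.3, 2, -0.9]) sphere(r=6) → bbox [-12.3,-4,-6.9] .. [-0.3,8,5.1]
B = sphere(r=8.7) → bbox [-8.7,-8.7,-8.7] .. [8.7,8.7,8.7]
lo = A.lo+B.lo = [-12.3-8.7, -4-8.7, -6.9-8.7] = [-21.000,-12.700,-15.600]
hi = A.hi+B.hi = [-0.3+8.7, 8+8.7, 5.1+8.7] = [8.400,16.700,13.800]
diag = √(29.4²+29.4²+29.4²) = √2593.08 = 50.922


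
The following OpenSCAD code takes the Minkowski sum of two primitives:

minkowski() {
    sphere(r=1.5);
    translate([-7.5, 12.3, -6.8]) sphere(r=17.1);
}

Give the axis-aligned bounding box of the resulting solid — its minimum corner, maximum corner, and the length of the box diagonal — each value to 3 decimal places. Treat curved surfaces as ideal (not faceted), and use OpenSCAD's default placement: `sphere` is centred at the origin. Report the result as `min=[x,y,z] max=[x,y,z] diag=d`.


A = translate([-7.5, 12.3, -6.8]) sphere(r=17.1) → bbox [-24.6,-4.8,-23.9] .. [9.6,29.4,10.3]
B = sphere(r=1.5) → bbox [-1.5,-1.5,-1.5] .. [1.5,1.5,1.5]
lo = A.lo+B.lo = [-24.6-1.5, -4.8-1.5, -23.9-1.5] = [-26.100,-6.300,-25.400]
hi = A.hi+B.hi = [9.6+1.5, 29.4+1.5, 10.3+1.5] = [11.100,30.900,11.800]
diag = √(37.2²+37.2²+37.2²) = √4151.52 = 64.432

min=[-26.100,-6.300,-25.400] max=[11.100,30.900,11.800] diag=64.432
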